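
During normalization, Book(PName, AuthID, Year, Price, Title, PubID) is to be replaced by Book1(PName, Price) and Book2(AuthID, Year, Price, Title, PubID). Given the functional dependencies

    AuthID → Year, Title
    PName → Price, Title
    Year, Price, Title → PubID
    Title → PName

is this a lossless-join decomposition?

Common attributes: Book1 ∩ Book2 = {Price}.
No dependency enlarges {Price}, so (Price)⁺ = {Price}.
The closure contains neither all of Book1 = {PName, Price} nor all of Book2 = {AuthID, Year, Price, Title, PubID}, so the common attributes are not a superkey of either fragment. The join is lossy.

No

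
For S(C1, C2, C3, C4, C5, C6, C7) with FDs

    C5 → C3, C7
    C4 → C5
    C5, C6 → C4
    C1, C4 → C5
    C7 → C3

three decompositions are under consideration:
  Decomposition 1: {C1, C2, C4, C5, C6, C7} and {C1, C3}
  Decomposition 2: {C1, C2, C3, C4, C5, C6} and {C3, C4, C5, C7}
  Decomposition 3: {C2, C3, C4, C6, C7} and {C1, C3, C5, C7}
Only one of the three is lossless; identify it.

Decomposition 1: common = {C1}, closure = {C1} → lossy.
Decomposition 2: common = {C3, C4, C5}, closure = {C3, C4, C5, C7} → lossless.
Decomposition 3: common = {C3, C7}, closure = {C3, C7} → lossy.

Decomposition 2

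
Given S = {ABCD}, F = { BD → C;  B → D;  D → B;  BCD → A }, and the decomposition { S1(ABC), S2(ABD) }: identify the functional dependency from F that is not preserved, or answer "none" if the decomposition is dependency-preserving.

none

BD → C: restricted closure across fragments reaches C.
B → D lies within S2.
D → B lies within S2.
BCD → A: restricted closure across fragments reaches A.
Every dependency is enforceable on the fragments, so the decomposition is dependency-preserving.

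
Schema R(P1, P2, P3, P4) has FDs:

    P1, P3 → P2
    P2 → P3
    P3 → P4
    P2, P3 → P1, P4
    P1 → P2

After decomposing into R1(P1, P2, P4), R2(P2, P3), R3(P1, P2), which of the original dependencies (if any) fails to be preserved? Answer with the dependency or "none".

Check P3 → P4: no single fragment contains all of {P3, P4}, and the restricted closure of {P3} across the fragments never reaches {P4}.
P1, P3 → P2 is preserved.
P2 → P3 is preserved.
P2, P3 → P1, P4 is preserved.
P1 → P2 is preserved.

P3 → P4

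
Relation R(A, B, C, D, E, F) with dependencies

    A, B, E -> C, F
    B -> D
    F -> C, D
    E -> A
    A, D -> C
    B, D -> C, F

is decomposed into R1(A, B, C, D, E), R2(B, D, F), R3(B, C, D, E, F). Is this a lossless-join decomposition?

Yes

Chase test. Columns are A, B, C, D, E, F; row i has aⱼ where attribute j ∈ Ri, else bᵢⱼ.
Initial tableau (one row per fragment):
  row 1: a1 a2 a3 a4 a5 b16
  row 2: b21 a2 b23 a4 b25 a6
  row 3: b31 a2 a3 a4 a5 a6
Rows 2 and 3 agree on F; apply F→C, D and equate their C, D entries.
Rows 1 and 3 agree on E; apply E→A and equate their A entries.
Rows 1 and 2 agree on B, D; apply B, D→C, F and equate their C, F entries.
Row 1 is now all distinguished symbols — the join is lossless.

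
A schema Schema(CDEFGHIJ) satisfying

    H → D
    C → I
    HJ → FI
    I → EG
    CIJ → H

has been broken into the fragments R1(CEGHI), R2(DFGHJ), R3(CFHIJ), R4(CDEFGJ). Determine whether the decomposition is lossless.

Chase test. Columns are CDEFGHIJ; row i has aⱼ where attribute j ∈ Ri, else bᵢⱼ.
Initial tableau (one row per fragment):
  row 1: a1 b12 a3 b14 a5 a6 a7 b18
  row 2: b21 a2 b23 a4 a5 a6 b27 a8
  row 3: a1 b32 b33 a4 b35 a6 a7 a8
  row 4: a1 a2 a3 a4 a5 b46 b47 a8
Rows 1 and 2 agree on H; apply H→D and equate their D entries.
Rows 1 and 3 agree on H; apply H→D and equate their D entries.
Rows 1 and 4 agree on C; apply C→I and equate their I entries.
Rows 2 and 3 agree on HJ; apply HJ→FI and equate their FI entries.
Rows 1 and 2 agree on I; apply I→EG and equate their EG entries.
Rows 1 and 3 agree on I; apply I→EG and equate their EG entries.
Rows 3 and 4 agree on CIJ; apply CIJ→H and equate their H entries.
Row 3 is now all distinguished symbols — the join is lossless.

Yes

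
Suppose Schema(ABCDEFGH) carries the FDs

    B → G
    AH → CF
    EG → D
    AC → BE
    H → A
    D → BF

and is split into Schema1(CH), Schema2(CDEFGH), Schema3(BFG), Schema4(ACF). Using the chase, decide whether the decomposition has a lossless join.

No

Chase test. Columns are ABCDEFGH; row i has aⱼ where attribute j ∈ Schemai, else bᵢⱼ.
Initial tableau (one row per fragment):
  row 1: b11 b12 a3 b14 b15 b16 b17 a8
  row 2: b21 b22 a3 a4 a5 a6 a7 a8
  row 3: b31 a2 b33 b34 b35 a6 a7 b38
  row 4: a1 b42 a3 b44 b45 a6 b47 b48
Rows 1 and 2 agree on H; apply H→A and equate their A entries.
Rows 1 and 2 agree on AH; apply AH→CF and equate their CF entries.
Rows 1 and 2 agree on AC; apply AC→BE and equate their BE entries.
Rows 1 and 2 agree on B; apply B→G and equate their G entries.
Rows 1 and 2 agree on EG; apply EG→D and equate their D entries.
No row becomes fully distinguished — the join is lossy.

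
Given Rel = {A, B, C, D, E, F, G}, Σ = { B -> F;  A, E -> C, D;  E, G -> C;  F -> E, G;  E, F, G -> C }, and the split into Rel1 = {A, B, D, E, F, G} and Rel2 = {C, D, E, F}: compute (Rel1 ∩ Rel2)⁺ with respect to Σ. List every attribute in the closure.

C, D, E, F, G

Rel1 ∩ Rel2 = {D, E, F}.
F → E, G applies, adding G
E, F, G → C applies, adding C
Closure: {C, D, E, F, G}.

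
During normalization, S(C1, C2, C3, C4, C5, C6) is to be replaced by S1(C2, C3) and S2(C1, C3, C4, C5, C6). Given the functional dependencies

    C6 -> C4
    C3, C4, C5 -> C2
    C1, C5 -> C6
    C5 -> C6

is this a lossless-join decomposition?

No

Common attributes: S1 ∩ S2 = {C3}.
No dependency enlarges {C3}, so (C3)⁺ = {C3}.
The closure contains neither all of S1 = {C2, C3} nor all of S2 = {C1, C3, C4, C5, C6}, so the common attributes are not a superkey of either fragment. The join is lossy.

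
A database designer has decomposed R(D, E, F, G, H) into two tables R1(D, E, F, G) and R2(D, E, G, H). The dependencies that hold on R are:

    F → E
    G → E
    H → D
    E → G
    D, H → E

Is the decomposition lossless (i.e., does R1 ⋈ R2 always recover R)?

No

Common attributes: R1 ∩ R2 = {D, E, G}.
No dependency enlarges {D, E, G}, so (D, E, G)⁺ = {D, E, G}.
The closure contains neither all of R1 = {D, E, F, G} nor all of R2 = {D, E, G, H}, so the common attributes are not a superkey of either fragment. The join is lossy.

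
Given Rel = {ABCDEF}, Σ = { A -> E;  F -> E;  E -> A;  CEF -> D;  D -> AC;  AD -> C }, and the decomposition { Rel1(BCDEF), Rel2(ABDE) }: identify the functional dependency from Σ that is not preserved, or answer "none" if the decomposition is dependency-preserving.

A → E lies within Rel2.
F → E lies within Rel1.
E → A lies within Rel2.
CEF → D lies within Rel1.
D → AC: restricted closure across fragments reaches AC.
AD → C: restricted closure across fragments reaches C.
Every dependency is enforceable on the fragments, so the decomposition is dependency-preserving.

none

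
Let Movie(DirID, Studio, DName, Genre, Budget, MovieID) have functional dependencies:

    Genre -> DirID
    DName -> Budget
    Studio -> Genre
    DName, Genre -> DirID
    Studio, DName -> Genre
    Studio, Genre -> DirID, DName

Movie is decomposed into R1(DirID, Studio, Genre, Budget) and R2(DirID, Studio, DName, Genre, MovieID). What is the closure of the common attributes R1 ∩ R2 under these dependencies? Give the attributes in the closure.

R1 ∩ R2 = {DirID, Studio, Genre}.
Studio, Genre → DirID, DName applies, adding DName
DName → Budget applies, adding Budget
Closure: {DirID, Studio, DName, Genre, Budget}.

DirID, Studio, DName, Genre, Budget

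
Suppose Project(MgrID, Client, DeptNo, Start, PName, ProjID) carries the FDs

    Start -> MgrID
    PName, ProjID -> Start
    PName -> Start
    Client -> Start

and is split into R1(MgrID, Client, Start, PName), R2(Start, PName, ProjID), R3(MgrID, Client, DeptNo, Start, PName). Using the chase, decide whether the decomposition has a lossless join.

Chase test. Columns are MgrID, Client, DeptNo, Start, PName, ProjID; row i has aⱼ where attribute j ∈ Ri, else bᵢⱼ.
Initial tableau (one row per fragment):
  row 1: a1 a2 b13 a4 a5 b16
  row 2: b21 b22 b23 a4 a5 a6
  row 3: a1 a2 a3 a4 a5 b36
Rows 1 and 2 agree on Start; apply Start→MgrID and equate their MgrID entries.
No row becomes fully distinguished — the join is lossy.

No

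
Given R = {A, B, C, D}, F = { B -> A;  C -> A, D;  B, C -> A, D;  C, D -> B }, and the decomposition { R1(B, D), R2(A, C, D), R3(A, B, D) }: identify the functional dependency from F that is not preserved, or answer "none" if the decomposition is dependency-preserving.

C, D -> B

Check C, D → B: no single fragment contains all of {B, C, D}, and the restricted closure of {C, D} across the fragments never reaches {B}.
B → A is preserved.
C → A, D is preserved.
B, C → A, D is preserved.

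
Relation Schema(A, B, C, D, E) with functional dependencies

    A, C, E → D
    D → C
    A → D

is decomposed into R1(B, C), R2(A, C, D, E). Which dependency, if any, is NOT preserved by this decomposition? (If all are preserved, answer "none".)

none

A, C, E → D lies within R2.
D → C lies within R2.
A → D lies within R2.
Every dependency is enforceable on the fragments, so the decomposition is dependency-preserving.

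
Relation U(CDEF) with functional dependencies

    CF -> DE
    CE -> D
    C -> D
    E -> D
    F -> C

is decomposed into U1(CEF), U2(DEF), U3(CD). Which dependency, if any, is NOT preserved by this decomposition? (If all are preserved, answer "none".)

CF → DE: restricted closure across fragments reaches DE.
CE → D: restricted closure across fragments reaches D.
C → D lies within U3.
E → D lies within U2.
F → C lies within U1.
Every dependency is enforceable on the fragments, so the decomposition is dependency-preserving.

none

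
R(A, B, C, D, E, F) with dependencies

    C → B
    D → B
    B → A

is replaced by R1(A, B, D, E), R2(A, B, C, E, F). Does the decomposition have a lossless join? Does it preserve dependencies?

lossy but dependency-preserving

Lossless test: (A, B, E)⁺ = {A, B, E}, which is a superkey of neither fragment — lossy.
Dependency preservation: every FD's attributes lie within a single fragment, so each can be enforced locally — preserved.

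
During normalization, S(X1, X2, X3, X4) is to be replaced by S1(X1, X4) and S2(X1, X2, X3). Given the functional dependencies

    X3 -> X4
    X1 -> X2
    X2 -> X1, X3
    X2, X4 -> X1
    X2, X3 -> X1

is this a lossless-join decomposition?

Common attributes: S1 ∩ S2 = {X1}.
Closure of {X1}: X1 → X2 applies, adding X2; X2 → X1, X3 applies, adding X3; X3 → X4 applies, adding X4. So (X1)⁺ = {X1, X2, X3, X4}.
This closure contains every attribute of S1, so S1 ∩ S2 → S1. The join is lossless.

Yes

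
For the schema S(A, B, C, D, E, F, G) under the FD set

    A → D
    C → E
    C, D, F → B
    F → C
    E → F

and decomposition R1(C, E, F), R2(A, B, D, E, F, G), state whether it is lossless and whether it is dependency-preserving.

lossless and dependency-preserving

Lossless test: (E, F)⁺ = {C, E, F}, which contains all of one fragment — lossless.
Dependency preservation: C, D, F → B is not contained in any single fragment, but the restricted closure of its left-hand side across the fragments still reaches the right-hand side; the remaining FDs each lie inside some fragment. All dependencies are preserved.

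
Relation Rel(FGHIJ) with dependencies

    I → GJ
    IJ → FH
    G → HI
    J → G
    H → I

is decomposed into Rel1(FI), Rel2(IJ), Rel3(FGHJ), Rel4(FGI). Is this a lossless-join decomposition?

Yes

Chase test. Columns are FGHIJ; row i has aⱼ where attribute j ∈ Reli, else bᵢⱼ.
Initial tableau (one row per fragment):
  row 1: a1 b12 b13 a4 b15
  row 2: b21 b22 b23 a4 a5
  row 3: a1 a2 a3 b34 a5
  row 4: a1 a2 b43 a4 b45
Rows 1 and 2 agree on I; apply I→GJ and equate their GJ entries.
Rows 1 and 4 agree on I; apply I→GJ and equate their GJ entries.
Rows 1 and 2 agree on IJ; apply IJ→FH and equate their FH entries.
Rows 1 and 4 agree on IJ; apply IJ→FH and equate their FH entries.
Rows 1 and 3 agree on G; apply G→HI and equate their HI entries.
Row 1 is now all distinguished symbols — the join is lossless.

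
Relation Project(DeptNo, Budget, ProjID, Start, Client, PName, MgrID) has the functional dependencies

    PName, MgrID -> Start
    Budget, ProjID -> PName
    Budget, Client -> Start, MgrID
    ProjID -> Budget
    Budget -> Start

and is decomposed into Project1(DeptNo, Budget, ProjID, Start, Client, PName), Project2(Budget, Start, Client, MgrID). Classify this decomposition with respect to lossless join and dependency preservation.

Lossless test: (Budget, Start, Client)⁺ = {Budget, Start, Client, MgrID}, which contains all of one fragment — lossless.
Dependency preservation: the restricted closure of {PName, MgrID} across the fragments never reaches {Start}, so PName, MgrID → Start cannot be enforced without a join — not preserved.

lossless but not dependency-preserving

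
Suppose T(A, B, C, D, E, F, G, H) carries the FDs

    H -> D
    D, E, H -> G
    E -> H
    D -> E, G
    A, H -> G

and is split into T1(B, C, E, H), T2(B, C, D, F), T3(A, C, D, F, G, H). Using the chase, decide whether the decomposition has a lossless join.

No

Chase test. Columns are A, B, C, D, E, F, G, H; row i has aⱼ where attribute j ∈ Ti, else bᵢⱼ.
Initial tableau (one row per fragment):
  row 1: b11 a2 a3 b14 a5 b16 b17 a8
  row 2: b21 a2 a3 a4 b25 a6 b27 b28
  row 3: a1 b32 a3 a4 b35 a6 a7 a8
Rows 1 and 3 agree on H; apply H→D and equate their D entries.
Rows 1 and 2 agree on D; apply D→E, G and equate their E, G entries.
Rows 1 and 3 agree on D; apply D→E, G and equate their E, G entries.
Rows 1 and 2 agree on E; apply E→H and equate their H entries.
No row becomes fully distinguished — the join is lossy.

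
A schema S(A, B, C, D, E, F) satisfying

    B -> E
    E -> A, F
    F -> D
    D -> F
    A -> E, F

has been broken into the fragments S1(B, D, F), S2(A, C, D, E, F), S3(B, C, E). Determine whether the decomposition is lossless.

Yes

Chase test. Columns are A, B, C, D, E, F; row i has aⱼ where attribute j ∈ Si, else bᵢⱼ.
Initial tableau (one row per fragment):
  row 1: b11 a2 b13 a4 b15 a6
  row 2: a1 b22 a3 a4 a5 a6
  row 3: b31 a2 a3 b34 a5 b36
Rows 1 and 3 agree on B; apply B→E and equate their E entries.
Rows 1 and 2 agree on E; apply E→A, F and equate their A, F entries.
Rows 1 and 3 agree on E; apply E→A, F and equate their A, F entries.
Rows 1 and 3 agree on F; apply F→D and equate their D entries.
Row 3 is now all distinguished symbols — the join is lossless.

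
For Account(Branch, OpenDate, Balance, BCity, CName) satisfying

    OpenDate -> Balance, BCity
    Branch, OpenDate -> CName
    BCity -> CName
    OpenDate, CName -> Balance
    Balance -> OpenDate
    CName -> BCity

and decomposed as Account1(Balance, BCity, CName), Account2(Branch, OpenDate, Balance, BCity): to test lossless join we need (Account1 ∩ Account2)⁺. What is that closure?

OpenDate, Balance, BCity, CName

Account1 ∩ Account2 = {Balance, BCity}.
BCity → CName applies, adding CName
Balance → OpenDate applies, adding OpenDate
Closure: {OpenDate, Balance, BCity, CName}.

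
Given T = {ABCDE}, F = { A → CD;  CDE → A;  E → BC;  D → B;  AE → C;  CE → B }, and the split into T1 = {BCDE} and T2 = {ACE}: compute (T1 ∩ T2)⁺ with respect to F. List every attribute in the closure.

T1 ∩ T2 = {CE}.
E → BC applies, adding B
Closure: {BCE}.

BCE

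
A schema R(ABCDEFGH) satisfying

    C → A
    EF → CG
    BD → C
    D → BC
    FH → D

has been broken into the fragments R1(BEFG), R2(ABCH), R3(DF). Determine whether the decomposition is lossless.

No

Chase test. Columns are ABCDEFGH; row i has aⱼ where attribute j ∈ Ri, else bᵢⱼ.
Initial tableau (one row per fragment):
  row 1: b11 a2 b13 b14 a5 a6 a7 b18
  row 2: a1 a2 a3 b24 b25 b26 b27 a8
  row 3: b31 b32 b33 a4 b35 a6 b37 b38
No row becomes fully distinguished — the join is lossy.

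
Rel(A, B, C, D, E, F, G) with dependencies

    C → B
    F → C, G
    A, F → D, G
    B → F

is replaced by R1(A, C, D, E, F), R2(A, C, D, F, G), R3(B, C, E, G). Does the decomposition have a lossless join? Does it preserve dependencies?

Lossless test (chase): Rows 1 and 2 agree on C; apply C→B and equate their B entries. Rows 1 and 3 agree on C; apply C→B and equate their B entries. Rows 1 and 2 agree on F; apply F→C, G and equate their C, G entries. Rows 1 and 3 agree on B; apply B→F and equate their F entries. Row 1 is now all distinguished symbols — the join is lossless.
Dependency preservation: B → F is not contained in any single fragment, but the restricted closure of its left-hand side across the fragments still reaches the right-hand side; the remaining FDs each lie inside some fragment. All dependencies are preserved.

lossless and dependency-preserving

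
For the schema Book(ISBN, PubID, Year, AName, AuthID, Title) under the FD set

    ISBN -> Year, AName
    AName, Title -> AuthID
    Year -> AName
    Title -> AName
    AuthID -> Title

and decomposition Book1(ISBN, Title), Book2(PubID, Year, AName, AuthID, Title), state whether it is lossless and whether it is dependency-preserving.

Lossless test: (Title)⁺ = {AName, AuthID, Title}, which is a superkey of neither fragment — lossy.
Dependency preservation: the restricted closure of {ISBN} across the fragments never reaches {Year, AName}, so ISBN → Year, AName cannot be enforced without a join — not preserved.

lossy and not dependency-preserving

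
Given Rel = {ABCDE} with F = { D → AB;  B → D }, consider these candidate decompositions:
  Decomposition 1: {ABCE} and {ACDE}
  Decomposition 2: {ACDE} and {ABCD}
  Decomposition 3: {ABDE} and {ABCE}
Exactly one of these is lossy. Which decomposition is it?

Decomposition 1: common = {ACE}, closure = {ACE} → lossy.
Decomposition 2: common = {ACD}, closure = {ABCD} → lossless.
Decomposition 3: common = {ABE}, closure = {ABDE} → lossless.

Decomposition 1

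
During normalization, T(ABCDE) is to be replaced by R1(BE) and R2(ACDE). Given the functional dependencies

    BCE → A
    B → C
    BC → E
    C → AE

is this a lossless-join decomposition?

Common attributes: R1 ∩ R2 = {E}.
No dependency enlarges {E}, so (E)⁺ = {E}.
The closure contains neither all of R1 = {BE} nor all of R2 = {ACDE}, so the common attributes are not a superkey of either fragment. The join is lossy.

No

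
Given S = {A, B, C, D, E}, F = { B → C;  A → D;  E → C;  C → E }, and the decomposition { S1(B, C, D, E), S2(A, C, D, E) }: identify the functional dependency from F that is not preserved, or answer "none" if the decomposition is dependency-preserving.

none

B → C lies within S1.
A → D lies within S2.
E → C lies within S1.
C → E lies within S1.
Every dependency is enforceable on the fragments, so the decomposition is dependency-preserving.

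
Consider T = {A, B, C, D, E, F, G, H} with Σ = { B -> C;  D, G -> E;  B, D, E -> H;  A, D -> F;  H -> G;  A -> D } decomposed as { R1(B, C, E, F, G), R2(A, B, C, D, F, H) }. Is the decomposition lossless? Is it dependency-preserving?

lossy and not dependency-preserving

Lossless test: (B, C, F)⁺ = {B, C, F}, which is a superkey of neither fragment — lossy.
Dependency preservation: the restricted closure of {D, G} across the fragments never reaches {E}, so D, G → E cannot be enforced without a join — not preserved.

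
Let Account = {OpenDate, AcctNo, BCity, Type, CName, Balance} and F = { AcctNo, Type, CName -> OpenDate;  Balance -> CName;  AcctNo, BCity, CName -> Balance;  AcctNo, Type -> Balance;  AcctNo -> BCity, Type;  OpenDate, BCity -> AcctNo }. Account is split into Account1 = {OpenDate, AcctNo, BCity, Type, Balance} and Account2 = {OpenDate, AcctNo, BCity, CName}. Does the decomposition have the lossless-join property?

Common attributes: Account1 ∩ Account2 = {OpenDate, AcctNo, BCity}.
Closure of {OpenDate, AcctNo, BCity}: AcctNo → BCity, Type applies, adding Type; AcctNo, Type → Balance applies, adding Balance; Balance → CName applies, adding CName. So (OpenDate, AcctNo, BCity)⁺ = {OpenDate, AcctNo, BCity, Type, CName, Balance}.
This closure contains every attribute of Account1, so Account1 ∩ Account2 → Account1. The join is lossless.

Yes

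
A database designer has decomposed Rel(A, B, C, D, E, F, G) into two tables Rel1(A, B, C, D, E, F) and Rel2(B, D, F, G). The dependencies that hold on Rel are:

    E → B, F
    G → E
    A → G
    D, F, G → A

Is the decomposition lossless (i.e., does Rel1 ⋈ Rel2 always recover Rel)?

No

Common attributes: Rel1 ∩ Rel2 = {B, D, F}.
No dependency enlarges {B, D, F}, so (B, D, F)⁺ = {B, D, F}.
The closure contains neither all of Rel1 = {A, B, C, D, E, F} nor all of Rel2 = {B, D, F, G}, so the common attributes are not a superkey of either fragment. The join is lossy.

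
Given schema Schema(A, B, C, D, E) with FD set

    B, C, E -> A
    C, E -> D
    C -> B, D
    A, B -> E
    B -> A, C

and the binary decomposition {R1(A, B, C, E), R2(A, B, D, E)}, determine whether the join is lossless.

Common attributes: R1 ∩ R2 = {A, B, E}.
Closure of {A, B, E}: B → A, C applies, adding C; C, E → D applies, adding D. So (A, B, E)⁺ = {A, B, C, D, E}.
This closure contains every attribute of R1, so R1 ∩ R2 → R1. The join is lossless.

Yes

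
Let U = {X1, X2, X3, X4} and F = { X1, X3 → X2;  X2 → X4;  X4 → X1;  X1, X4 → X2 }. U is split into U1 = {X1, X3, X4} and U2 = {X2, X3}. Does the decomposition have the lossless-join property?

Common attributes: U1 ∩ U2 = {X3}.
No dependency enlarges {X3}, so (X3)⁺ = {X3}.
The closure contains neither all of U1 = {X1, X3, X4} nor all of U2 = {X2, X3}, so the common attributes are not a superkey of either fragment. The join is lossy.

No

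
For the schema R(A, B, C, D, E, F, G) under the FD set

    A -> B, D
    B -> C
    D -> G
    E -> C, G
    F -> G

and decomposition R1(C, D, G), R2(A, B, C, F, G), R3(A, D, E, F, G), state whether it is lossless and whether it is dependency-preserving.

lossless but not dependency-preserving

Lossless test (chase): Rows 2 and 3 agree on A; apply A→B, D and equate their B, D entries. Rows 2 and 3 agree on B; apply B→C and equate their C entries. Row 3 is now all distinguished symbols — the join is lossless.
Dependency preservation: the restricted closure of {E} across the fragments never reaches {C, G}, so E → C, G cannot be enforced without a join — not preserved.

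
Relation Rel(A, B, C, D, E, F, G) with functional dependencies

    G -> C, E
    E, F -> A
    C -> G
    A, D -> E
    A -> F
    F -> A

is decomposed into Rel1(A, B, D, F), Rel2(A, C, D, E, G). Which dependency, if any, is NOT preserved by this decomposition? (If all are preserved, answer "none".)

none

G → C, E lies within Rel2.
E, F → A: restricted closure across fragments reaches A.
C → G lies within Rel2.
A, D → E lies within Rel2.
A → F lies within Rel1.
F → A lies within Rel1.
Every dependency is enforceable on the fragments, so the decomposition is dependency-preserving.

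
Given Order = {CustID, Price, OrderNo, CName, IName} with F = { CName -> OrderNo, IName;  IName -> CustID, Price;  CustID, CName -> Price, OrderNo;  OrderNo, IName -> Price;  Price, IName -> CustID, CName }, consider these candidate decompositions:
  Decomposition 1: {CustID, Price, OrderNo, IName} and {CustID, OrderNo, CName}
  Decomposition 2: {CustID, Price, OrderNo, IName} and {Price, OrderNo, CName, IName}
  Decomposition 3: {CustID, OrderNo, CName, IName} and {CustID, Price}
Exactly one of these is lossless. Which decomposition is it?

Decomposition 1: common = {CustID, OrderNo}, closure = {CustID, OrderNo} → lossy.
Decomposition 2: common = {Price, OrderNo, IName}, closure = {CustID, Price, OrderNo, CName, IName} → lossless.
Decomposition 3: common = {CustID}, closure = {CustID} → lossy.

Decomposition 2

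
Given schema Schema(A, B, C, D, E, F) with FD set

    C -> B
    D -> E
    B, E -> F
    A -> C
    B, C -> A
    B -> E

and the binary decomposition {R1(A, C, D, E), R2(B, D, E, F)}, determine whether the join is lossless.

Common attributes: R1 ∩ R2 = {D, E}.
No dependency enlarges {D, E}, so (D, E)⁺ = {D, E}.
The closure contains neither all of R1 = {A, C, D, E} nor all of R2 = {B, D, E, F}, so the common attributes are not a superkey of either fragment. The join is lossy.

No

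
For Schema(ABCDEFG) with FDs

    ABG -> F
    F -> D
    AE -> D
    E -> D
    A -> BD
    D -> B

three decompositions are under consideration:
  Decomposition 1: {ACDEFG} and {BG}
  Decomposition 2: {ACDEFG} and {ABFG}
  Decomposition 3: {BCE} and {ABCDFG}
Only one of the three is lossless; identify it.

Decomposition 2

Decomposition 1: common = {G}, closure = {G} → lossy.
Decomposition 2: common = {AFG}, closure = {ABDFG} → lossless.
Decomposition 3: common = {BC}, closure = {BC} → lossy.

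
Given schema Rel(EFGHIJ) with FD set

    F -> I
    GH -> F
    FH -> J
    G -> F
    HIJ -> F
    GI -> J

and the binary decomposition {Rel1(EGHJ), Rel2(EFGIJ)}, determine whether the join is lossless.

Yes

Common attributes: Rel1 ∩ Rel2 = {EGJ}.
Closure of {EGJ}: G → F applies, adding F; F → I applies, adding I. So (EGJ)⁺ = {EFGIJ}.
This closure contains every attribute of Rel2, so Rel1 ∩ Rel2 → Rel2. The join is lossless.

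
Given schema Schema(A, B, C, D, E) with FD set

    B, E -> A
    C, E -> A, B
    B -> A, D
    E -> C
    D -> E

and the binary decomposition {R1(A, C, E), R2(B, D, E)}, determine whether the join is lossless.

Yes

Common attributes: R1 ∩ R2 = {E}.
Closure of {E}: E → C applies, adding C; C, E → A, B applies, adding A, B; B → A, D applies, adding D. So (E)⁺ = {A, B, C, D, E}.
This closure contains every attribute of R1, so R1 ∩ R2 → R1. The join is lossless.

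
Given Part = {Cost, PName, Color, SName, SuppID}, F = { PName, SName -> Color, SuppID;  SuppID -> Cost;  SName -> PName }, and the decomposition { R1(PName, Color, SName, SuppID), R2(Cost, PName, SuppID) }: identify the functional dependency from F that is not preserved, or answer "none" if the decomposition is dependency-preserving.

none

PName, SName → Color, SuppID lies within R1.
SuppID → Cost lies within R2.
SName → PName lies within R1.
Every dependency is enforceable on the fragments, so the decomposition is dependency-preserving.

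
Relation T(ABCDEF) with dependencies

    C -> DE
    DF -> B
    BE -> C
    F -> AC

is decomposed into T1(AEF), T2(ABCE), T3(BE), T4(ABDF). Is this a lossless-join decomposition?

Yes

Chase test. Columns are ABCDEF; row i has aⱼ where attribute j ∈ Ti, else bᵢⱼ.
Initial tableau (one row per fragment):
  row 1: a1 b12 b13 b14 a5 a6
  row 2: a1 a2 a3 b24 a5 b26
  row 3: b31 a2 b33 b34 a5 b36
  row 4: a1 a2 b43 a4 b45 a6
Rows 2 and 3 agree on BE; apply BE→C and equate their C entries.
Rows 1 and 4 agree on F; apply F→AC and equate their AC entries.
Rows 1 and 4 agree on C; apply C→DE and equate their DE entries.
Rows 2 and 3 agree on C; apply C→DE and equate their DE entries.
Rows 1 and 4 agree on DF; apply DF→B and equate their B entries.
Rows 1 and 2 agree on BE; apply BE→C and equate their C entries.
Rows 1 and 2 agree on C; apply C→DE and equate their DE entries.
Row 1 is now all distinguished symbols — the join is lossless.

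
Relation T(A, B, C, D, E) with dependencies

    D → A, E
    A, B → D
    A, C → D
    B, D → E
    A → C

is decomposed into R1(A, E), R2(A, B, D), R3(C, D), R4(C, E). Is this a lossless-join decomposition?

Chase test. Columns are A, B, C, D, E; row i has aⱼ where attribute j ∈ Ri, else bᵢⱼ.
Initial tableau (one row per fragment):
  row 1: a1 b12 b13 b14 a5
  row 2: a1 a2 b23 a4 b25
  row 3: b31 b32 a3 a4 b35
  row 4: b41 b42 a3 b44 a5
Rows 2 and 3 agree on D; apply D→A, E and equate their A, E entries.
Rows 1 and 2 agree on A; apply A→C and equate their C entries.
Rows 1 and 3 agree on A; apply A→C and equate their C entries.
Rows 1 and 2 agree on A, C; apply A, C→D and equate their D entries.
Rows 1 and 2 agree on D; apply D→A, E and equate their A, E entries.
Row 2 is now all distinguished symbols — the join is lossless.

Yes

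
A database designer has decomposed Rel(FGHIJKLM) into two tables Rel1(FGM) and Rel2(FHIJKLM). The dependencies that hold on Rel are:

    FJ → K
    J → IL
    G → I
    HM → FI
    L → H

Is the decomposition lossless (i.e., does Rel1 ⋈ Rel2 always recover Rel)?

No

Common attributes: Rel1 ∩ Rel2 = {FM}.
No dependency enlarges {FM}, so (FM)⁺ = {FM}.
The closure contains neither all of Rel1 = {FGM} nor all of Rel2 = {FHIJKLM}, so the common attributes are not a superkey of either fragment. The join is lossy.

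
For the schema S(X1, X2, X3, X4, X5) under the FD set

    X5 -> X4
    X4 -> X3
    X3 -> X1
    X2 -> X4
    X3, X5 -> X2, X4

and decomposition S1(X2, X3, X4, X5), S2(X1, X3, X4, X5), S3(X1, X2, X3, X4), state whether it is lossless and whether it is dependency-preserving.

Lossless test (chase): Rows 1 and 2 agree on X3; apply X3→X1 and equate their X1 entries. Rows 1 and 2 agree on X3, X5; apply X3, X5→X2, X4 and equate their X2, X4 entries. Row 1 is now all distinguished symbols — the join is lossless.
Dependency preservation: every FD's attributes lie within a single fragment, so each can be enforced locally — preserved.

lossless and dependency-preserving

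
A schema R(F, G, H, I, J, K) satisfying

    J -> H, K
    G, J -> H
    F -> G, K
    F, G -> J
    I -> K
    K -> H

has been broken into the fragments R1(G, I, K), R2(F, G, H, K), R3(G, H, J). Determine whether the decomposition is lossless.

Chase test. Columns are F, G, H, I, J, K; row i has aⱼ where attribute j ∈ Ri, else bᵢⱼ.
Initial tableau (one row per fragment):
  row 1: b11 a2 b13 a4 b15 a6
  row 2: a1 a2 a3 b24 b25 a6
  row 3: b31 a2 a3 b34 a5 b36
Rows 1 and 2 agree on K; apply K→H and equate their H entries.
No row becomes fully distinguished — the join is lossy.

No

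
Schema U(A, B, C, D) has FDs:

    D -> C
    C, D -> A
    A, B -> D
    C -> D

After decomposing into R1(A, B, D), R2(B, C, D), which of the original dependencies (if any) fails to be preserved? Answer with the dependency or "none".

D → C lies within R2.
C, D → A: restricted closure across fragments reaches A.
A, B → D lies within R1.
C → D lies within R2.
Every dependency is enforceable on the fragments, so the decomposition is dependency-preserving.

none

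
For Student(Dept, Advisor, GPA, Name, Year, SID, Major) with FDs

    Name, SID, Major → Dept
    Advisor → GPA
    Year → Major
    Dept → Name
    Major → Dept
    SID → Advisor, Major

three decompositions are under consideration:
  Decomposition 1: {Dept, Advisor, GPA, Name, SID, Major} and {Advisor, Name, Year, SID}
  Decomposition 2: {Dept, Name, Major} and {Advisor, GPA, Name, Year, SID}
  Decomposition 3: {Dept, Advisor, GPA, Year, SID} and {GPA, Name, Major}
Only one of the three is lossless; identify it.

Decomposition 1: common = {Advisor, Name, SID}, closure = {Dept, Advisor, GPA, Name, SID, Major} → lossless.
Decomposition 2: common = {Name}, closure = {Name} → lossy.
Decomposition 3: common = {GPA}, closure = {GPA} → lossy.

Decomposition 1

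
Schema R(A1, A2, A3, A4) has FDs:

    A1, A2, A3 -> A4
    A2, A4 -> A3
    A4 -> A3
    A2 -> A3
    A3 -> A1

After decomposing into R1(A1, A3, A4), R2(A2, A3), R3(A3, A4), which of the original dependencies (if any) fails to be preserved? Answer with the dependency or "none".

Check A1, A2, A3 → A4: no single fragment contains all of {A1, A2, A3, A4}, and the restricted closure of {A1, A2, A3} across the fragments never reaches {A4}.
A2, A4 → A3 is preserved.
A4 → A3 is preserved.
A2 → A3 is preserved.
A3 → A1 is preserved.

A1, A2, A3 -> A4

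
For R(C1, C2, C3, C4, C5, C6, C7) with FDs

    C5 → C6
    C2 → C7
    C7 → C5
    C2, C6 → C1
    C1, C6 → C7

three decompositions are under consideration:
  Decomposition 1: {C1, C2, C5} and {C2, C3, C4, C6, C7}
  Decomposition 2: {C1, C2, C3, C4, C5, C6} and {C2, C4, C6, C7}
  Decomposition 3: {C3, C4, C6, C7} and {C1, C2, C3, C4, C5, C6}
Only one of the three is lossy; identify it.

Decomposition 1: common = {C2}, closure = {C1, C2, C5, C6, C7} → lossless.
Decomposition 2: common = {C2, C4, C6}, closure = {C1, C2, C4, C5, C6, C7} → lossless.
Decomposition 3: common = {C3, C4, C6}, closure = {C3, C4, C6} → lossy.

Decomposition 3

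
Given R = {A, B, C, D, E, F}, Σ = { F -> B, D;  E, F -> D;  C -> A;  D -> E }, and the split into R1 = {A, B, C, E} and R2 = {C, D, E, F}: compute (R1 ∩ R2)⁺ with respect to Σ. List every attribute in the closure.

A, C, E

R1 ∩ R2 = {C, E}.
C → A applies, adding A
Closure: {A, C, E}.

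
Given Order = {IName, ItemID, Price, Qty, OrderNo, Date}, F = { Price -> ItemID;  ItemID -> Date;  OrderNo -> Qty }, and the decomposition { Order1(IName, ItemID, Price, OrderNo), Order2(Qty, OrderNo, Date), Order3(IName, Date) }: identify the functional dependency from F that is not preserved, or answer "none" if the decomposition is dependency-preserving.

Check ItemID → Date: no single fragment contains all of {ItemID, Date}, and the restricted closure of {ItemID} across the fragments never reaches {Date}.
Price → ItemID is preserved.
OrderNo → Qty is preserved.

ItemID -> Date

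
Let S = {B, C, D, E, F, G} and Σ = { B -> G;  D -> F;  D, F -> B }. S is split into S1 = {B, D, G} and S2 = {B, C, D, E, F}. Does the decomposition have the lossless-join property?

Common attributes: S1 ∩ S2 = {B, D}.
Closure of {B, D}: B → G applies, adding G; D → F applies, adding F. So (B, D)⁺ = {B, D, F, G}.
This closure contains every attribute of S1, so S1 ∩ S2 → S1. The join is lossless.

Yes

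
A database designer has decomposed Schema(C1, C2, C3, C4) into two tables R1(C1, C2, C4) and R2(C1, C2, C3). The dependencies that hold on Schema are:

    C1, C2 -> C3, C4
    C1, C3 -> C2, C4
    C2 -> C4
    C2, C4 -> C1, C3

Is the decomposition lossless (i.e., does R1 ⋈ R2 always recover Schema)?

Common attributes: R1 ∩ R2 = {C1, C2}.
Closure of {C1, C2}: C1, C2 → C3, C4 applies, adding C3, C4. So (C1, C2)⁺ = {C1, C2, C3, C4}.
This closure contains every attribute of R1, so R1 ∩ R2 → R1. The join is lossless.

Yes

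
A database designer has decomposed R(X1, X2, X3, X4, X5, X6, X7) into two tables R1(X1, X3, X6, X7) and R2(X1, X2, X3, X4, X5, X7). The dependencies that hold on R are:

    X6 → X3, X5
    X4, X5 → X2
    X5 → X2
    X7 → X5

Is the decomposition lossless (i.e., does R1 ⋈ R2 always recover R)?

Common attributes: R1 ∩ R2 = {X1, X3, X7}.
Closure of {X1, X3, X7}: X7 → X5 applies, adding X5; X5 → X2 applies, adding X2. So (X1, X3, X7)⁺ = {X1, X2, X3, X5, X7}.
The closure contains neither all of R1 = {X1, X3, X6, X7} nor all of R2 = {X1, X2, X3, X4, X5, X7}, so the common attributes are not a superkey of either fragment. The join is lossy.

No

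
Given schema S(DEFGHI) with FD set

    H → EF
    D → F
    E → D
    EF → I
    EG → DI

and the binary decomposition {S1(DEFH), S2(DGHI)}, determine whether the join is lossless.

Yes

Common attributes: S1 ∩ S2 = {DH}.
Closure of {DH}: H → EF applies, adding EF; EF → I applies, adding I. So (DH)⁺ = {DEFHI}.
This closure contains every attribute of S1, so S1 ∩ S2 → S1. The join is lossless.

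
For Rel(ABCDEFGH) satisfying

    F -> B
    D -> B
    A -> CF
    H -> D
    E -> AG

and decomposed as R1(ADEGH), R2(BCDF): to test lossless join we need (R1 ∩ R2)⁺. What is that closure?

R1 ∩ R2 = {D}.
D → B applies, adding B
Closure: {BD}.

BD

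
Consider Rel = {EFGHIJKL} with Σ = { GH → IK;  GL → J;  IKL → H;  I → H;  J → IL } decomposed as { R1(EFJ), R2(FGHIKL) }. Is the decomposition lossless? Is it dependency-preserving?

lossy and not dependency-preserving

Lossless test: (F)⁺ = {F}, which is a superkey of neither fragment — lossy.
Dependency preservation: the restricted closure of {GL} across the fragments never reaches {J}, so GL → J cannot be enforced without a join — not preserved.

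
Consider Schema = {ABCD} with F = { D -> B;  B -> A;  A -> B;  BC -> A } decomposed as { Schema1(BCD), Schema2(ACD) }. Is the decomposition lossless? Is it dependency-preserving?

Lossless test: (CD)⁺ = {ABCD}, which contains all of one fragment — lossless.
Dependency preservation: the restricted closure of {B} across the fragments never reaches {A}, so B → A cannot be enforced without a join — not preserved.

lossless but not dependency-preserving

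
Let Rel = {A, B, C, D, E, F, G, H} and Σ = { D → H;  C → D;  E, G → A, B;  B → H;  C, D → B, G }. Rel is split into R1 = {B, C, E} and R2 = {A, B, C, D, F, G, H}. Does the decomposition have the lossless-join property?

Common attributes: R1 ∩ R2 = {B, C}.
Closure of {B, C}: C → D applies, adding D; B → H applies, adding H; C, D → B, G applies, adding G. So (B, C)⁺ = {B, C, D, G, H}.
The closure contains neither all of R1 = {B, C, E} nor all of R2 = {A, B, C, D, F, G, H}, so the common attributes are not a superkey of either fragment. The join is lossy.

No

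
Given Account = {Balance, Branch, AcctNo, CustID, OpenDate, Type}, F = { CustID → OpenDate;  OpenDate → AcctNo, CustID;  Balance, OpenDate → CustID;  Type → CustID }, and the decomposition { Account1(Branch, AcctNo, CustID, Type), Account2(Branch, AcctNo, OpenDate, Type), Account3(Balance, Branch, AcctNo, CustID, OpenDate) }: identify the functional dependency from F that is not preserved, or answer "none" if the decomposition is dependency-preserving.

none

CustID → OpenDate lies within Account3.
OpenDate → AcctNo, CustID lies within Account3.
Balance, OpenDate → CustID lies within Account3.
Type → CustID lies within Account1.
Every dependency is enforceable on the fragments, so the decomposition is dependency-preserving.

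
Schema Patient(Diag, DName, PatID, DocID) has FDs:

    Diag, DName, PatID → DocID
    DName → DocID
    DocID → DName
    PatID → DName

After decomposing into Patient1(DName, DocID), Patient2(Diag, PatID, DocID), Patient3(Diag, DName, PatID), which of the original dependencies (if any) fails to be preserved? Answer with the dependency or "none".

Diag, DName, PatID → DocID: restricted closure across fragments reaches DocID.
DName → DocID lies within Patient1.
DocID → DName lies within Patient1.
PatID → DName lies within Patient3.
Every dependency is enforceable on the fragments, so the decomposition is dependency-preserving.

none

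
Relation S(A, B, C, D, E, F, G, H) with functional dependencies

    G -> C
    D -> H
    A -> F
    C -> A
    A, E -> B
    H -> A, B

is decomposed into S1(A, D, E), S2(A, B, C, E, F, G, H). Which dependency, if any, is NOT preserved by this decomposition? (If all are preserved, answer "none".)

Check D → H: no single fragment contains all of {D, H}, and the restricted closure of {D} across the fragments never reaches {H}.
G → C is preserved.
A → F is preserved.
C → A is preserved.
A, E → B is preserved.
H → A, B is preserved.

D -> H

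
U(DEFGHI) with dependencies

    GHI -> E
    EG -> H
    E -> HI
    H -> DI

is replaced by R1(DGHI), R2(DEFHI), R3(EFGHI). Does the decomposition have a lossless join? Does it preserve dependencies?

lossless and dependency-preserving

Lossless test (chase): Rows 1 and 3 agree on GHI; apply GHI→E and equate their E entries. Rows 1 and 3 agree on H; apply H→DI and equate their DI entries. Row 3 is now all distinguished symbols — the join is lossless.
Dependency preservation: every FD's attributes lie within a single fragment, so each can be enforced locally — preserved.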